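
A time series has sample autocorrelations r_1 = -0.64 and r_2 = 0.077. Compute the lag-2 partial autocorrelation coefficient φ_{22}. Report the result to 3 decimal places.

φ_{22} = (r_2 − r_1²) / (1 − r_1²)
r_1² = (-0.64)² = 0.4096
Numerator = 0.077 − 0.4096 = -0.3326; denominator = 1 − 0.4096 = 0.5904
φ_{22} = -0.3326 / 0.5904 = -0.563

-0.563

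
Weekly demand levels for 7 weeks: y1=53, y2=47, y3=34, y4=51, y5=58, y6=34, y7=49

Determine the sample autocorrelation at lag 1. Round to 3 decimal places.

Mean ȳ = (53 + 47 + 34 + 51 + 58 + 34 + 49)/7 = 46.5714
Deviations from mean: 6.4286, 0.4286, -12.5714, 4.4286, 11.4286, -12.5714, 2.4286
Numerator Σ_{t=1}^{6}(y_t−ȳ)(y_{t+1}−ȳ) = -181.8980
Denominator Σ(y_t−ȳ)² = 513.7143
r_1 = -181.8980 / 513.7143 = -0.354

-0.354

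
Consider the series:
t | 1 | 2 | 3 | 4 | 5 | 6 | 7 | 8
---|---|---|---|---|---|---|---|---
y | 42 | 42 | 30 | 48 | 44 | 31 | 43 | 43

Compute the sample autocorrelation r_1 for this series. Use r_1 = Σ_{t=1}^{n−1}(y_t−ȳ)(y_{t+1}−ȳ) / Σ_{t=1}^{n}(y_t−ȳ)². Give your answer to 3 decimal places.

-0.411

Mean ȳ = (42 + 42 + 30 + 48 + 44 + 31 + 43 + 43)/8 = 40.3750
Numerator Σ_{t=1}^{7}(y_t−ȳ)(y_{t+1}−ȳ) = -117.3906
Denominator Σ(y_t−ȳ)² = 285.8750
r_1 = -117.3906 / 285.8750 = -0.411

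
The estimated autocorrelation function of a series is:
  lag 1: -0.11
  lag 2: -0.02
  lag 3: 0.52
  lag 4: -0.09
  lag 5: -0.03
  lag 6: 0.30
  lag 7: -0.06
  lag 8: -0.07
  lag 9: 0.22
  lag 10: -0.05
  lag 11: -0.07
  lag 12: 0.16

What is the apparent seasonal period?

3

The largest autocorrelation is r_3 = 0.52, with weaker echoes at lags 6 (0.30), 9 (0.22) and 12 (0.16); the remaining lags stay at or below -0.02.
The dominant spike at lag 3 indicates a seasonal period of 3.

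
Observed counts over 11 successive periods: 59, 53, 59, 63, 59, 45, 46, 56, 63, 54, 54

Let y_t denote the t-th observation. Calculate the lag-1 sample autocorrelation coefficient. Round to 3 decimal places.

0.244

Mean ȳ = (59 + 53 + 59 + 63 + 59 + 45 + 46 + 56 + 63 + 54 + 54)/11 = 55.5455
Numerator Σ_{t=1}^{10}(y_t−ȳ)(y_{t+1}−ȳ) = 88.0661
Denominator Σ(y_t−ȳ)² = 360.7273
r_1 = 88.0661 / 360.7273 = 0.244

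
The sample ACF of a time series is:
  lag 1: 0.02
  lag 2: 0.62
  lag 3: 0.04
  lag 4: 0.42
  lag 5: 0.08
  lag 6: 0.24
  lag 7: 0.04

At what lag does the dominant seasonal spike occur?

2

The largest autocorrelation is r_2 = 0.62, with weaker echoes at lags 4 (0.42) and 6 (0.24); the remaining lags stay at or below 0.08.
The dominant spike at lag 2 indicates a seasonal period of 2.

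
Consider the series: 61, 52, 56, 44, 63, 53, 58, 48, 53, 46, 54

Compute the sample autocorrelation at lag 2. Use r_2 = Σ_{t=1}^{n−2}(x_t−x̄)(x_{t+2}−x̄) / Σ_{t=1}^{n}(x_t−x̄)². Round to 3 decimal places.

Mean x̄ = (61 + 52 + 56 + 44 + 63 + 53 + 58 + 48 + 53 + 46 + 54)/11 = 53.4545
Numerator Σ_{t=1}^{9}(x_t−x̄)(x_{t+2}−x̄) = 145.7686
Denominator Σ(x_t−x̄)² = 352.7273
r_2 = 145.7686 / 352.7273 = 0.413

0.413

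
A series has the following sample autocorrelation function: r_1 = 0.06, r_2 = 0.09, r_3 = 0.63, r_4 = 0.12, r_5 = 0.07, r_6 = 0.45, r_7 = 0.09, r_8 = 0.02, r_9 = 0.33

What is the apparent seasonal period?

3

The largest autocorrelation is r_3 = 0.63, with weaker echoes at lags 6 (0.45) and 9 (0.33); the remaining lags stay at or below 0.12.
The dominant spike at lag 3 indicates a seasonal period of 3.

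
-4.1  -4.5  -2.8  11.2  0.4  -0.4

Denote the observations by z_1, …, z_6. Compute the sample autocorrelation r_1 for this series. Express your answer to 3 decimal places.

Mean z̄ = (-4.1 − 4.5 − 2.8 + 11.2 + 0.4 − 0.4)/6 = -0.0333
Deviations from mean: -4.0667, -4.4667, -2.7667, 11.2333, 0.4333, -0.3667
Numerator Σ_{t=1}^{5}(z_t−z̄)(z_{t+1}−z̄) = 4.1522
Denominator Σ(z_t−z̄)² = 170.6533
r_1 = 4.1522 / 170.6533 = 0.024

0.024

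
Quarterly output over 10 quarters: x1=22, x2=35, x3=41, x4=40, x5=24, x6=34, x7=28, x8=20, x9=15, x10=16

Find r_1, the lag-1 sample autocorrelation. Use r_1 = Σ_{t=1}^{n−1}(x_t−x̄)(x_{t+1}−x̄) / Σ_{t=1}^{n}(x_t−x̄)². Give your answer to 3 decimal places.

Mean x̄ = (22 + 35 + 41 + 40 + 24 + 34 + 28 + 20 + 15 + 16)/10 = 27.5000
Numerator Σ_{t=1}^{9}(x_t−x̄)(x_{t+1}−x̄) = 399.2500
Denominator Σ(x_t−x̄)² = 824.5000
r_1 = 399.2500 / 824.5000 = 0.484

0.484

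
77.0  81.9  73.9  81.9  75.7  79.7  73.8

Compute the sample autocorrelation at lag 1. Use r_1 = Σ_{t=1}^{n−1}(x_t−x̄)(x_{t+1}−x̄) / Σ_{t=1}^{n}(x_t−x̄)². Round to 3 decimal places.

-0.750

Mean x̄ = (77.0 + 81.9 + 73.9 + 81.9 + 75.7 + 79.7 + 73.8)/7 = 77.7000
Deviations from mean: -0.7000, 4.2000, -3.8000, 4.2000, -2.0000, 2.0000, -3.9000
Σ(x_t−x̄)(x_{t+1}−x̄) = (-2.9400) + (-15.9600) + (-15.9600) + (-8.4000) + (-4.0000) + (-7.8000) = -55.0600
Denominator Σ(x_t−x̄)² = 73.4200
r_1 = -55.0600 / 73.4200 = -0.750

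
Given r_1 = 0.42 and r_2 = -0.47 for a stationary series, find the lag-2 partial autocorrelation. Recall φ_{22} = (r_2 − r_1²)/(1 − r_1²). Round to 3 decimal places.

-0.785

φ_{22} = (r_2 − r_1²) / (1 − r_1²)
r_1² = (0.42)² = 0.1764
Numerator = -0.47 − 0.1764 = -0.6464; denominator = 1 − 0.1764 = 0.8236
φ_{22} = -0.6464 / 0.8236 = -0.785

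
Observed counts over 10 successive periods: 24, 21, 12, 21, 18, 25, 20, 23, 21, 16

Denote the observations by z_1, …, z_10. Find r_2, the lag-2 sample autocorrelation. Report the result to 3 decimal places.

-0.051

Mean z̄ = (24 + 21 + 12 + 21 + 18 + 25 + 20 + 23 + 21 + 16)/10 = 20.1000
Numerator Σ_{t=1}^{8}(z_t−z̄)(z_{t+2}−z̄) = -6.9200
Denominator Σ(z_t−z̄)² = 136.9000
r_2 = -6.9200 / 136.9000 = -0.051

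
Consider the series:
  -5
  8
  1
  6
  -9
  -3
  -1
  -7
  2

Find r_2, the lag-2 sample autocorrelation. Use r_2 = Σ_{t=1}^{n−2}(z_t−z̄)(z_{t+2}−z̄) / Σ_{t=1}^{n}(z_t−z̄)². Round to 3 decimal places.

0.141

Mean z̄ = (-5 + 8 + 1 + 6 − 9 − 3 − 1 − 7 + 2)/9 = -0.8889
Numerator Σ_{t=1}^{7}(z_t−z̄)(z_{t+2}−z̄) = 37.0864
Denominator Σ(z_t−z̄)² = 262.8889
r_2 = 37.0864 / 262.8889 = 0.141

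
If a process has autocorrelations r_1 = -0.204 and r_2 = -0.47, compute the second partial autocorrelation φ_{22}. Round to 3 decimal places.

-0.534

φ_{22} = (r_2 − r_1²) / (1 − r_1²)
r_1² = (-0.204)² = 0.041616
Numerator = -0.47 − 0.0416 = -0.5116; denominator = 1 − 0.0416 = 0.9584
φ_{22} = -0.5116 / 0.9584 = -0.534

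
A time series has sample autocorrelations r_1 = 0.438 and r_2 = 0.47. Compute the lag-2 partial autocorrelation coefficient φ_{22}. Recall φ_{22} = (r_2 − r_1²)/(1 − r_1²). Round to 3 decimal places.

0.344

φ_{22} = (r_2 − r_1²) / (1 − r_1²)
r_1² = (0.438)² = 0.191844
Numerator = 0.47 − 0.1918 = 0.2782; denominator = 1 − 0.1918 = 0.8082
φ_{22} = 0.2782 / 0.8082 = 0.344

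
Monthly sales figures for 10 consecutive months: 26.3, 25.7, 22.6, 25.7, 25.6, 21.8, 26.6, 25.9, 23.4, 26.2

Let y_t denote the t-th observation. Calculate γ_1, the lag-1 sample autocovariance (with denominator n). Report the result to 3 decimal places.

Mean ȳ = (26.3 + 25.7 + 22.6 + 25.7 + 25.6 + 21.8 + 26.6 + 25.9 + 23.4 + 26.2)/10 = 24.9800
Σ_{t=1}^{9}(y_t−ȳ)(y_{t+1}−ȳ) = -11.0444
γ_1 = -11.0444 / 10 = -1.104

-1.104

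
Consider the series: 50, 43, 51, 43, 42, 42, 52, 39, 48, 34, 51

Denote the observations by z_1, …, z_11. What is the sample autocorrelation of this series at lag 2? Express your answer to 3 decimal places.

Mean z̄ = (50 + 43 + 51 + 43 + 42 + 42 + 52 + 39 + 48 + 34 + 51)/11 = 45.0000
Numerator Σ_{t=1}^{9}(z_t−z̄)(z_{t+2}−z̄) = 124.0000
Denominator Σ(z_t−z̄)² = 338.0000
r_2 = 124.0000 / 338.0000 = 0.367

0.367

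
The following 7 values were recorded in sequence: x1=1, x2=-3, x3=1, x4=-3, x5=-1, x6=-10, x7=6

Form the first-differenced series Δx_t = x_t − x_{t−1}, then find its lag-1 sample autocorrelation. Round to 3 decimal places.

-0.512

First differences Δx: -4, 4, -4, 2, -9, 16
Mean of differences = 0.8333
Numerator Σ(Δx_t−Δx̄)(Δx_{t+1}−Δx̄) = -196.8611
Denominator Σ(Δx_t−Δx̄)² = 384.8333
r_1(Δx) = -196.8611 / 384.8333 = -0.512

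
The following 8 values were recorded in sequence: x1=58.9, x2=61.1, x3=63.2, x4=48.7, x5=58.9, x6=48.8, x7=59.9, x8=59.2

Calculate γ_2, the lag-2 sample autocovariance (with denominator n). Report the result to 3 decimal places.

5.958

Mean x̄ = (58.9 + 61.1 + 63.2 + 48.7 + 58.9 + 48.8 + 59.9 + 59.2)/8 = 57.3375
Deviations: 1.5625, 3.7625, 5.8625, -8.6375, 1.5625, -8.5375, 2.5625, 1.8625
Σ_{t=1}^{6}(x_t−x̄)(x_{t+2}−x̄) = 47.6672
γ_2 = 47.6672 / 8 = 5.958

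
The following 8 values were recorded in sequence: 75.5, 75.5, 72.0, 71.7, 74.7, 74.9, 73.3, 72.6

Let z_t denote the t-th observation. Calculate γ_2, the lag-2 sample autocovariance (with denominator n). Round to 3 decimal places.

Mean z̄ = (75.5 + 75.5 + 72.0 + 71.7 + 74.7 + 74.9 + 73.3 + 72.6)/8 = 73.7750
Σ_{t=1}^{6}(z_t−z̄)(z_{t+2}−z̄) = -12.3788
γ_2 = -12.3788 / 8 = -1.547

-1.547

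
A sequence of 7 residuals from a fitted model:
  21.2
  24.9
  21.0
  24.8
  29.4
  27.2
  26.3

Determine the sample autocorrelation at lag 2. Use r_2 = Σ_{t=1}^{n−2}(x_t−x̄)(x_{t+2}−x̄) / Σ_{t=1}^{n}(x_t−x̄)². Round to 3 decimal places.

Mean x̄ = (21.2 + 24.9 + 21.0 + 24.8 + 29.4 + 27.2 + 26.3)/7 = 24.9714
Deviations from mean: -3.7714, -0.0714, -3.9714, -0.1714, 4.4286, 2.2286, 1.3286
Σ(x_t−x̄)(x_{t+2}−x̄) = (14.9780) + (0.0122) + (-17.5878) + (-0.3820) + (5.8837) = 2.9041
Denominator Σ(x_t−x̄)² = 56.3743
r_2 = 2.9041 / 56.3743 = 0.052

0.052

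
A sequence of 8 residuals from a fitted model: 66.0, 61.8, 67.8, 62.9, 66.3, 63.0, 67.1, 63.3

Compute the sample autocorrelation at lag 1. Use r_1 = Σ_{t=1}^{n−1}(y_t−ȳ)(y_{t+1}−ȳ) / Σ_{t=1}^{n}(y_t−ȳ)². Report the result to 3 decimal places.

-0.871

Mean ȳ = (66.0 + 61.8 + 67.8 + 62.9 + 66.3 + 63.0 + 67.1 + 63.3)/8 = 64.7750
Deviations from mean: 1.2250, -2.9750, 3.0250, -1.8750, 1.5250, -1.7750, 2.3250, -1.4750
Σ(y_t−ȳ)(y_{t+1}−ȳ) = (-3.6444) + (-8.9994) + (-5.6719) + (-2.8594) + (-2.7069) + (-4.1269) + (-3.4294) = -31.4381
Denominator Σ(y_t−ȳ)² = 36.0750
r_1 = -31.4381 / 36.0750 = -0.871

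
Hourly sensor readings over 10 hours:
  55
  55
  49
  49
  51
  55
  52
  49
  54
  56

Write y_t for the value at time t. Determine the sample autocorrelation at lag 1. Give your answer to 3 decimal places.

Mean ȳ = (55 + 55 + 49 + 49 + 51 + 55 + 52 + 49 + 54 + 56)/10 = 52.5000
Numerator Σ_{t=1}^{9}(y_t−ȳ)(y_{t+1}−ȳ) = 11.7500
Denominator Σ(y_t−ȳ)² = 72.5000
r_1 = 11.7500 / 72.5000 = 0.162

0.162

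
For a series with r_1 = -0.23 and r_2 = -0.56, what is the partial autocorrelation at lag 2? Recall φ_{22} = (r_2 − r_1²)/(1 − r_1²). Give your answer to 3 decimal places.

-0.647

φ_{22} = (r_2 − r_1²) / (1 − r_1²)
r_1² = (-0.23)² = 0.0529
Numerator = -0.56 − 0.0529 = -0.6129; denominator = 1 − 0.0529 = 0.9471
φ_{22} = -0.6129 / 0.9471 = -0.647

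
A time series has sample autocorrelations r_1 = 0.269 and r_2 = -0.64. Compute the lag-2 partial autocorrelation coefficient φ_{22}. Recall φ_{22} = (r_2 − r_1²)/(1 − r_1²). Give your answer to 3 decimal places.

-0.768

φ_{22} = (r_2 − r_1²) / (1 − r_1²)
r_1² = (0.269)² = 0.072361
Numerator = -0.64 − 0.0724 = -0.7124; denominator = 1 − 0.0724 = 0.9276
φ_{22} = -0.7124 / 0.9276 = -0.768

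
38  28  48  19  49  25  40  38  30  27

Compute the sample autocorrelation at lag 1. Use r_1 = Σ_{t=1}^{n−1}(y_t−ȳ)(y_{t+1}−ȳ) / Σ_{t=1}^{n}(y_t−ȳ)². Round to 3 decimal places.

-0.778

Mean ȳ = (38 + 28 + 48 + 19 + 49 + 25 + 40 + 38 + 30 + 27)/10 = 34.2000
Numerator Σ_{t=1}^{9}(y_t−ȳ)(y_{t+1}−ȳ) = -697.0400
Denominator Σ(y_t−ȳ)² = 895.6000
r_1 = -697.0400 / 895.6000 = -0.778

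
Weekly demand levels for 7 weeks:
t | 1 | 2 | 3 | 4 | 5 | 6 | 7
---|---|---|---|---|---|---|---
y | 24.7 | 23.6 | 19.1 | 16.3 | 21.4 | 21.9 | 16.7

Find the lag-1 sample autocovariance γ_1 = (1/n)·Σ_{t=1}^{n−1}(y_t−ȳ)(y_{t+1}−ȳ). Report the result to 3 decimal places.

Mean ȳ = (24.7 + 23.6 + 19.1 + 16.3 + 21.4 + 21.9 + 16.7)/7 = 20.5286
Deviations: 4.1714, 3.0714, -1.4286, -4.2286, 0.8714, 1.3714, -3.8286
Σ_{t=1}^{6}(y_t−ȳ)(y_{t+1}−ȳ) = 6.7249
γ_1 = 6.7249 / 7 = 0.961

0.961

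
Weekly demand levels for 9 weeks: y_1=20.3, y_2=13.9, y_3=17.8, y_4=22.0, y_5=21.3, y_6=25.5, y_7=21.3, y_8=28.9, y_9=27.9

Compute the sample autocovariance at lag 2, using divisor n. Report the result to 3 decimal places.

Mean ȳ = (20.3 + 13.9 + 17.8 + 22.0 + 21.3 + 25.5 + 21.3 + 28.9 + 27.9)/9 = 22.1000
Σ_{t=1}^{7}(y_t−ȳ)(y_{t+2}−ȳ) = 30.7800
γ_2 = 30.7800 / 9 = 3.420

3.420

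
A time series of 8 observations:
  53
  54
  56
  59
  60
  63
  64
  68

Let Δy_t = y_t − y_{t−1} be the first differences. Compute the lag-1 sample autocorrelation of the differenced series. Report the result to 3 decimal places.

-0.567

First differences Δy: 1, 2, 3, 1, 3, 1, 4
Mean of differences = 2.1429
Numerator Σ(Δy_t−Δȳ)(Δy_{t+1}−Δȳ) = -5.0204
Denominator Σ(Δy_t−Δȳ)² = 8.8571
r_1(Δy) = -5.0204 / 8.8571 = -0.567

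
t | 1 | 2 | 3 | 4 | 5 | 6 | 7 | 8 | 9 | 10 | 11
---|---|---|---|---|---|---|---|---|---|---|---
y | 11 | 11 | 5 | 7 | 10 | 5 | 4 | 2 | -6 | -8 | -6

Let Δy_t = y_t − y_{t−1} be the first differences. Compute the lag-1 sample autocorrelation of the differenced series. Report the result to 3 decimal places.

-0.174

First differences Δy: 0, -6, 2, 3, -5, -1, -2, -8, -2, 2
Mean of differences = -1.7000
Numerator Σ(Δy_t−Δȳ)(Δy_{t+1}−Δȳ) = -21.1900
Denominator Σ(Δy_t−Δȳ)² = 122.1000
r_1(Δy) = -21.1900 / 122.1000 = -0.174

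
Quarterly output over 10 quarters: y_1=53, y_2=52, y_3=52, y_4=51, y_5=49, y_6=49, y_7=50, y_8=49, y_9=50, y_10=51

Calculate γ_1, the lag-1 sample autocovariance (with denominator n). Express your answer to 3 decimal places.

Mean ȳ = (53 + 52 + 52 + 51 + 49 + 49 + 50 + 49 + 50 + 51)/10 = 50.6000
Σ_{t=1}^{9}(y_t−ȳ)(y_{t+1}−ȳ) = 10.4400
γ_1 = 10.4400 / 10 = 1.044

1.044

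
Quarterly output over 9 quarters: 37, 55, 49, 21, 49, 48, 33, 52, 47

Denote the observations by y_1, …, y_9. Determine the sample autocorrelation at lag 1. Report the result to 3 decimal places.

-0.356

Mean ȳ = (37 + 55 + 49 + 21 + 49 + 48 + 33 + 52 + 47)/9 = 43.4444
Numerator Σ_{t=1}^{8}(y_t−ȳ)(y_{t+1}−ȳ) = -340.8642
Denominator Σ(y_t−ȳ)² = 956.2222
r_1 = -340.8642 / 956.2222 = -0.356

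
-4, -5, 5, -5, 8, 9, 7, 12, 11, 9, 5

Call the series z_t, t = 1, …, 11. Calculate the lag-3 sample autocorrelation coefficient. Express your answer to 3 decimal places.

Mean z̄ = (-4 − 5 + 5 − 5 + 8 + 9 + 7 + 12 + 11 + 9 + 5)/11 = 4.7273
Numerator Σ_{t=1}^{8}(z_t−z̄)(z_{t+3}−z̄) = 94.4132
Denominator Σ(z_t−z̄)² = 410.1818
r_3 = 94.4132 / 410.1818 = 0.230

0.230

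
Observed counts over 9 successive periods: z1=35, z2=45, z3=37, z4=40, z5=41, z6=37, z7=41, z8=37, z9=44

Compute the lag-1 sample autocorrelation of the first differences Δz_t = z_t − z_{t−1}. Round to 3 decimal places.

First differences Δz: 10, -8, 3, 1, -4, 4, -4, 7
Mean of differences = 1.1250
Numerator Σ(Δz_t−Δz̄)(Δz_{t+1}−Δz̄) = -157.2656
Denominator Σ(Δz_t−Δz̄)² = 260.8750
r_1(Δz) = -157.2656 / 260.8750 = -0.603

-0.603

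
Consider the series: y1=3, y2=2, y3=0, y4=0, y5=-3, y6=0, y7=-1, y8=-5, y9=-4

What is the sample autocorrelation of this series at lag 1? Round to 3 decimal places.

Mean ȳ = (3 + 2 + 0 + 0 − 3 + 0 − 1 − 5 − 4)/9 = -0.8889
Numerator Σ_{t=1}^{8}(y_t−ȳ)(y_{t+1}−ȳ) = 23.9877
Denominator Σ(y_t−ȳ)² = 56.8889
r_1 = 23.9877 / 56.8889 = 0.422

0.422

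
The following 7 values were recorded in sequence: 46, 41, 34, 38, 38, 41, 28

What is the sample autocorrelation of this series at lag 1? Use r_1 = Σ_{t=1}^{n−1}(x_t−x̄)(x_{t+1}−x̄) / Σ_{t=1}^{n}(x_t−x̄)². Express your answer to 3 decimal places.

-0.091

Mean x̄ = (46 + 41 + 34 + 38 + 38 + 41 + 28)/7 = 38.0000
Deviations from mean: 8.0000, 3.0000, -4.0000, 0.0000, 0.0000, 3.0000, -10.0000
Numerator Σ_{t=1}^{6}(x_t−x̄)(x_{t+1}−x̄) = -18.0000
Denominator Σ(x_t−x̄)² = 198.0000
r_1 = -18.0000 / 198.0000 = -0.091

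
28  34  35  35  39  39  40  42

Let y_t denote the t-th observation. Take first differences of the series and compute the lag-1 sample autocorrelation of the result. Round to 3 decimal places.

First differences Δy: 6, 1, 0, 4, 0, 1, 2
Mean of differences = 2.0000
Numerator Σ(Δy_t−Δȳ)(Δy_{t+1}−Δȳ) = -8.0000
Denominator Σ(Δy_t−Δȳ)² = 30.0000
r_1(Δy) = -8.0000 / 30.0000 = -0.267

-0.267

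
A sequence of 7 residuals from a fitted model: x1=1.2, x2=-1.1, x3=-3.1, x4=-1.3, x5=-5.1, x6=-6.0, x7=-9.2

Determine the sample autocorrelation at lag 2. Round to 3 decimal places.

Mean x̄ = (1.2 − 1.1 − 3.1 − 1.3 − 5.1 − 6.0 − 9.2)/7 = -3.5143
Deviations from mean: 4.7143, 2.4143, 0.4143, 2.2143, -1.5857, -2.4857, -5.6857
Σ(x_t−x̄)(x_{t+2}−x̄) = (1.9531) + (5.3459) + (-0.6569) + (-5.5041) + (9.0159) = 10.1539
Denominator Σ(x_t−x̄)² = 74.1486
r_2 = 10.1539 / 74.1486 = 0.137

0.137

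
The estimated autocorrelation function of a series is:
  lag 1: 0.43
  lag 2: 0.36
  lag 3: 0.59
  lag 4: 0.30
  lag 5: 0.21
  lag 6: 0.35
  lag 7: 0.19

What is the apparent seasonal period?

The largest autocorrelation is r_3 = 0.59; the remaining lags stay at or below 0.43. The elevated value at lag 1 (0.43), dropping to 0.36 at lag 2, reflects decaying short-term dependence rather than seasonality.
The dominant spike at lag 3 indicates a seasonal period of 3.

3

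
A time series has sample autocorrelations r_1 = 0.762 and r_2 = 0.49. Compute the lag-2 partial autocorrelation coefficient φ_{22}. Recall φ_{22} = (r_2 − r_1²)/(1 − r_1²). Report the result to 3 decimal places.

-0.216

φ_{22} = (r_2 − r_1²) / (1 − r_1²)
r_1² = (0.762)² = 0.580644
Numerator = 0.49 − 0.5806 = -0.0906; denominator = 1 − 0.5806 = 0.4194
φ_{22} = -0.0906 / 0.4194 = -0.216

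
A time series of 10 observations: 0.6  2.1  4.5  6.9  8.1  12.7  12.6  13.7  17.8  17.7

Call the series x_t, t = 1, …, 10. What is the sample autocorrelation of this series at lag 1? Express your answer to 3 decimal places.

Mean x̄ = (0.6 + 2.1 + 4.5 + 6.9 + 8.1 + 12.7 + 12.6 + 13.7 + 17.8 + 17.7)/10 = 9.6700
Numerator Σ_{t=1}^{9}(x_t−x̄)(x_{t+1}−x̄) = 240.4431
Denominator Σ(x_t−x̄)² = 341.0210
r_1 = 240.4431 / 341.0210 = 0.705

0.705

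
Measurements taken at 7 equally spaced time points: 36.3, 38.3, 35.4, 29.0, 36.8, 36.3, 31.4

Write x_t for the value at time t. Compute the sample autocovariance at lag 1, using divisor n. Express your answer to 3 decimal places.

Mean x̄ = (36.3 + 38.3 + 35.4 + 29.0 + 36.8 + 36.3 + 31.4)/7 = 34.7857
Σ_{t=1}^{6}(x_t−x̄)(x_{t+1}−x̄) = -9.8045
γ_1 = -9.8045 / 7 = -1.401

-1.401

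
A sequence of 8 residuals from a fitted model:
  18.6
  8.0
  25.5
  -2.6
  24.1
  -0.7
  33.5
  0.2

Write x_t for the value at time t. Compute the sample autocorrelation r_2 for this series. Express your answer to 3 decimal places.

0.670

Mean x̄ = (18.6 + 8.0 + 25.5 − 2.6 + 24.1 − 0.7 + 33.5 + 0.2)/8 = 13.3250
Σ(x_t−x̄)(x_{t+2}−x̄) = (64.2231) + (84.8006) + (131.1856) + (223.3481) + (217.3856) + (184.0781) = 905.0213
Denominator Σ(x_t−x̄)² = 1350.1150
r_2 = 905.0213 / 1350.1150 = 0.670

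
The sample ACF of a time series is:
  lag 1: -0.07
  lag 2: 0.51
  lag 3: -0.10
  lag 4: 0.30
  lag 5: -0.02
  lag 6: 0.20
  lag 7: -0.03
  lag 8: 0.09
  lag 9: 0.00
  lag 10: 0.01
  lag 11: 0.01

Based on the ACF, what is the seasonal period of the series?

2

The largest autocorrelation is r_2 = 0.51, with weaker echoes at lags 4 (0.30) and 6 (0.20); the remaining lags stay at or below 0.09.
The dominant spike at lag 2 indicates a seasonal period of 2.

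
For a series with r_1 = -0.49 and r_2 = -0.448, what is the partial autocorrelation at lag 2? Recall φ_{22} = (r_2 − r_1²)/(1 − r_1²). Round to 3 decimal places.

φ_{22} = (r_2 − r_1²) / (1 − r_1²)
r_1² = (-0.49)² = 0.2401
Numerator = -0.448 − 0.2401 = -0.6881; denominator = 1 − 0.2401 = 0.7599
φ_{22} = -0.6881 / 0.7599 = -0.906

-0.906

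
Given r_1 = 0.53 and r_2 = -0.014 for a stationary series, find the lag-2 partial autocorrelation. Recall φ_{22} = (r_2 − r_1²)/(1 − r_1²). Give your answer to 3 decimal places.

-0.410

φ_{22} = (r_2 − r_1²) / (1 − r_1²)
r_1² = (0.53)² = 0.2809
Numerator = -0.014 − 0.2809 = -0.2949; denominator = 1 − 0.2809 = 0.7191
φ_{22} = -0.2949 / 0.7191 = -0.410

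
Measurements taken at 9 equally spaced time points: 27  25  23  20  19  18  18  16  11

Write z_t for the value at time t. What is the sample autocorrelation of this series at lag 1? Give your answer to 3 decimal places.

0.530

Mean z̄ = (27 + 25 + 23 + 20 + 19 + 18 + 18 + 16 + 11)/9 = 19.6667
Numerator Σ_{t=1}^{8}(z_t−z̄)(z_{t+1}−z̄) = 99.5556
Denominator Σ(z_t−z̄)² = 188.0000
r_1 = 99.5556 / 188.0000 = 0.530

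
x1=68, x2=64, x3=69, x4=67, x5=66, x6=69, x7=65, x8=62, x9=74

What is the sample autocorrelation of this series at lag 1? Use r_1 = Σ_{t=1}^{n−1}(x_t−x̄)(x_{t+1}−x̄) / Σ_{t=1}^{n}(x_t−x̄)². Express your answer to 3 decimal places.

-0.405

Mean x̄ = (68 + 64 + 69 + 67 + 66 + 69 + 65 + 62 + 74)/9 = 67.1111
Numerator Σ_{t=1}^{8}(x_t−x̄)(x_{t+1}−x̄) = -39.2346
Denominator Σ(x_t−x̄)² = 96.8889
r_1 = -39.2346 / 96.8889 = -0.405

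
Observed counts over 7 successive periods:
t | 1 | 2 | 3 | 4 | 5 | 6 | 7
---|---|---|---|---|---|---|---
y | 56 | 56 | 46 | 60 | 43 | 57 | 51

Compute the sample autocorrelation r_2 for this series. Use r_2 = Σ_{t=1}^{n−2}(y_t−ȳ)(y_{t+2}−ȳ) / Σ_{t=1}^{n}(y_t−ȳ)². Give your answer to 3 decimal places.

Mean ȳ = (56 + 56 + 46 + 60 + 43 + 57 + 51)/7 = 52.7143
Deviations from mean: 3.2857, 3.2857, -6.7143, 7.2857, -9.7143, 4.2857, -1.7143
Numerator Σ_{t=1}^{5}(y_t−ȳ)(y_{t+2}−ȳ) = 114.9796
Denominator Σ(y_t−ȳ)² = 235.4286
r_2 = 114.9796 / 235.4286 = 0.488

0.488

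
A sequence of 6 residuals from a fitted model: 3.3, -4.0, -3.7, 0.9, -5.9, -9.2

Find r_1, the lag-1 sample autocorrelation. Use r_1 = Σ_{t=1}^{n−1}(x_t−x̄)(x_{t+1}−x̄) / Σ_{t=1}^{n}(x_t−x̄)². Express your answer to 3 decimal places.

Mean x̄ = (3.3 − 4.0 − 3.7 + 0.9 − 5.9 − 9.2)/6 = -3.1000
Deviations from mean: 6.4000, -0.9000, -0.6000, 4.0000, -2.8000, -6.1000
Numerator Σ_{t=1}^{5}(x_t−x̄)(x_{t+1}−x̄) = -1.7400
Denominator Σ(x_t−x̄)² = 103.1800
r_1 = -1.7400 / 103.1800 = -0.017

-0.017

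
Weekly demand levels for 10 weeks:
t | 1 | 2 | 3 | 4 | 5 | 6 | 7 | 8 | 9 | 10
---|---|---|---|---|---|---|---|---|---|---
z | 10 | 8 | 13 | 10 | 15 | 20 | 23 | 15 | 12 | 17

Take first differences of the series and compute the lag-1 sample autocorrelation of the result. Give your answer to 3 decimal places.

First differences Δz: -2, 5, -3, 5, 5, 3, -8, -3, 5
Mean of differences = 0.7778
Numerator Σ(Δz_t−Δz̄)(Δz_{t+1}−Δz̄) = -18.7160
Denominator Σ(Δz_t−Δz̄)² = 189.5556
r_1(Δz) = -18.7160 / 189.5556 = -0.099

-0.099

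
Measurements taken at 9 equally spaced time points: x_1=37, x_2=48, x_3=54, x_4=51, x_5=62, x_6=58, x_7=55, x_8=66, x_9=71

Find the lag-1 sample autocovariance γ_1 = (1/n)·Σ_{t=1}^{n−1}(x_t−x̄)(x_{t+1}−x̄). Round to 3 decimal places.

Mean x̄ = (37 + 48 + 54 + 51 + 62 + 58 + 55 + 66 + 71)/9 = 55.7778
Σ_{t=1}^{8}(x_t−x̄)(x_{t+1}−x̄) = 298.3951
γ_1 = 298.3951 / 9 = 33.155

33.155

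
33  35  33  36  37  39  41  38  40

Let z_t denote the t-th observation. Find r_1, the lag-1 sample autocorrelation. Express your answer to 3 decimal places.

0.523

Mean z̄ = (33 + 35 + 33 + 36 + 37 + 39 + 41 + 38 + 40)/9 = 36.8889
Numerator Σ_{t=1}^{8}(z_t−z̄)(z_{t+1}−z̄) = 34.9877
Denominator Σ(z_t−z̄)² = 66.8889
r_1 = 34.9877 / 66.8889 = 0.523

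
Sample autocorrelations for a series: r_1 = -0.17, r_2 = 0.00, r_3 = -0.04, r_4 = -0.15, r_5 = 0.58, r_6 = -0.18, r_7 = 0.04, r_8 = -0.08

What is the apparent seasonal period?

The largest autocorrelation is r_5 = 0.58; the remaining lags stay at or below 0.04.
The dominant spike at lag 5 indicates a seasonal period of 5.

5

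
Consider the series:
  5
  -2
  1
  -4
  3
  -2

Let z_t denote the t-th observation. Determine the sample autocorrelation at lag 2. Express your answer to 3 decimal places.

Mean z̄ = (5 − 2 + 1 − 4 + 3 − 2)/6 = 0.1667
Deviations from mean: 4.8333, -2.1667, 0.8333, -4.1667, 2.8333, -2.1667
Σ(z_t−z̄)(z_{t+2}−z̄) = (4.0278) + (9.0278) + (2.3611) + (9.0278) = 24.4444
Denominator Σ(z_t−z̄)² = 58.8333
r_2 = 24.4444 / 58.8333 = 0.415

0.415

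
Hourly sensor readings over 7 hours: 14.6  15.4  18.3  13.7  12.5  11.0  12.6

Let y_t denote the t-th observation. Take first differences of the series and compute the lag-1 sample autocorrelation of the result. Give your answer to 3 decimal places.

-0.215

First differences Δy: 0.8, 2.9, -4.6, -1.2, -1.5, 1.6
Mean of differences = -0.3333
Numerator Σ(Δy_t−Δȳ)(Δy_{t+1}−Δȳ) = -7.6778
Denominator Σ(Δy_t−Δȳ)² = 35.7933
r_1(Δy) = -7.6778 / 35.7933 = -0.215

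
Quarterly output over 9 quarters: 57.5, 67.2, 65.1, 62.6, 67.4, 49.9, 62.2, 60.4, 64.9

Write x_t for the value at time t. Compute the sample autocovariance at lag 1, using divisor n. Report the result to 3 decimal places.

Mean x̄ = (57.5 + 67.2 + 65.1 + 62.6 + 67.4 + 49.9 + 62.2 + 60.4 + 64.9)/9 = 61.9111
Σ_{t=1}^{8}(x_t−x̄)(x_{t+1}−x̄) = -74.8368
γ_1 = -74.8368 / 9 = -8.315

-8.315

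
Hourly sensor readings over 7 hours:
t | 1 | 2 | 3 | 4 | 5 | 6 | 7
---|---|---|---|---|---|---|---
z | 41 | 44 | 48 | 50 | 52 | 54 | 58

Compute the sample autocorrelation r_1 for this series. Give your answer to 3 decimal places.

0.515

Mean z̄ = (41 + 44 + 48 + 50 + 52 + 54 + 58)/7 = 49.5714
Deviations from mean: -8.5714, -5.5714, -1.5714, 0.4286, 2.4286, 4.4286, 8.4286
Σ(z_t−z̄)(z_{t+1}−z̄) = (47.7551) + (8.7551) + (-0.6735) + (1.0408) + (10.7551) + (37.3265) = 104.9592
Denominator Σ(z_t−z̄)² = 203.7143
r_1 = 104.9592 / 203.7143 = 0.515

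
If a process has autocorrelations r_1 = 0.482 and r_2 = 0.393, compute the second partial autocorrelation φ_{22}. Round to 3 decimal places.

φ_{22} = (r_2 − r_1²) / (1 − r_1²)
r_1² = (0.482)² = 0.232324
Numerator = 0.393 − 0.2323 = 0.1607; denominator = 1 − 0.2323 = 0.7677
φ_{22} = 0.1607 / 0.7677 = 0.209

0.209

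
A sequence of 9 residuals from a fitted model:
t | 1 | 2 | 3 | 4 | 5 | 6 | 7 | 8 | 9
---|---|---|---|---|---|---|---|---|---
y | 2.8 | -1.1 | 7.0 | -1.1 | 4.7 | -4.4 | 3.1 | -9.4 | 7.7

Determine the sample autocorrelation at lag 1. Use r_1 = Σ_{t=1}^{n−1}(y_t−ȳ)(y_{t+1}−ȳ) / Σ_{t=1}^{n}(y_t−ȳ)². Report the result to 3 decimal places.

-0.641

Mean ȳ = (2.8 − 1.1 + 7.0 − 1.1 + 4.7 − 4.4 + 3.1 − 9.4 + 7.7)/9 = 1.0333
Numerator Σ_{t=1}^{8}(y_t−ȳ)(y_{t+1}−ȳ) = -159.3178
Denominator Σ(y_t−ȳ)² = 248.3600
r_1 = -159.3178 / 248.3600 = -0.641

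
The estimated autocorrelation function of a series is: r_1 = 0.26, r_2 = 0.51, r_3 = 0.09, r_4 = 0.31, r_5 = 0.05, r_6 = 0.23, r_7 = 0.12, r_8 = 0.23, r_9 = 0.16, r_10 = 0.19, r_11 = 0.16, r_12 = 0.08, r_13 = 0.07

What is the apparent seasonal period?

The largest autocorrelation is r_2 = 0.51, with a weaker echo at lag 4 (0.31); the remaining lags stay at or below 0.26.
The dominant spike at lag 2 indicates a seasonal period of 2.

2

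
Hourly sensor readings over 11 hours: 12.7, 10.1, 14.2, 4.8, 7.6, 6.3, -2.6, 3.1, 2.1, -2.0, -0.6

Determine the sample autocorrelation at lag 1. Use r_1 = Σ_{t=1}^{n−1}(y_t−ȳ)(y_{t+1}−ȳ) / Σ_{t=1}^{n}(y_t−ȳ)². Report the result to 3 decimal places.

Mean ȳ = (12.7 + 10.1 + 14.2 + 4.8 + 7.6 + 6.3 − 2.6 + 3.1 + 2.1 − 2.0 − 0.6)/11 = 5.0636
Numerator Σ_{t=1}^{10}(y_t−ȳ)(y_{t+1}−ȳ) = 156.8650
Denominator Σ(y_t−ȳ)² = 328.5255
r_1 = 156.8650 / 328.5255 = 0.477

0.477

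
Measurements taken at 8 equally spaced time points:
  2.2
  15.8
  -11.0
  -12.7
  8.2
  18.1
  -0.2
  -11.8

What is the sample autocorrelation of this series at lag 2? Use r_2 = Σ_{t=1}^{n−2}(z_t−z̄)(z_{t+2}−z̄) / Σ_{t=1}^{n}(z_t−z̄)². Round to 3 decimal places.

Mean z̄ = (2.2 + 15.8 − 11.0 − 12.7 + 8.2 + 18.1 − 0.2 − 11.8)/8 = 1.0750
Deviations from mean: 1.1250, 14.7250, -12.0750, -13.7750, 7.1250, 17.0250, -1.2750, -12.8750
Numerator Σ_{t=1}^{6}(z_t−z̄)(z_{t+2}−z̄) = -765.2563
Denominator Σ(z_t−z̄)² = 1061.6550
r_2 = -765.2563 / 1061.6550 = -0.721

-0.721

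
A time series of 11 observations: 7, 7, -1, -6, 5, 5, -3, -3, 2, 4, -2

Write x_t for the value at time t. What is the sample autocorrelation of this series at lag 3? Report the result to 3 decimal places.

-0.038

Mean x̄ = (7 + 7 − 1 − 6 + 5 + 5 − 3 − 3 + 2 + 4 − 2)/11 = 1.3636
Numerator Σ_{t=1}^{8}(x_t−x̄)(x_{t+3}−x̄) = -7.8512
Denominator Σ(x_t−x̄)² = 206.5455
r_3 = -7.8512 / 206.5455 = -0.038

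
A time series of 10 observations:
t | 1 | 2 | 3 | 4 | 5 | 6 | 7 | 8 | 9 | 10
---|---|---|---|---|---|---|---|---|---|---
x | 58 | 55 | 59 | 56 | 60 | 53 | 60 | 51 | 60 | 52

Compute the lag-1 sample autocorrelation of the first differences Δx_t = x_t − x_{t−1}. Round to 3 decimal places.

-0.881

First differences Δx: -3, 4, -3, 4, -7, 7, -9, 9, -8
Mean of differences = -0.6667
Numerator Σ(Δx_t−Δx̄)(Δx_{t+1}−Δx̄) = -326.1111
Denominator Σ(Δx_t−Δx̄)² = 370.0000
r_1(Δx) = -326.1111 / 370.0000 = -0.881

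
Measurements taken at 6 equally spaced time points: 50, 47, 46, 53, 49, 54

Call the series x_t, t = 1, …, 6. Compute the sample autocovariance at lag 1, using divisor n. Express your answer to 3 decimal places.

Mean x̄ = (50 + 47 + 46 + 53 + 49 + 54)/6 = 49.8333
Σ_{t=1}^{5}(x_t−x̄)(x_{t+1}−x̄) = -7.8611
γ_1 = -7.8611 / 6 = -1.310

-1.310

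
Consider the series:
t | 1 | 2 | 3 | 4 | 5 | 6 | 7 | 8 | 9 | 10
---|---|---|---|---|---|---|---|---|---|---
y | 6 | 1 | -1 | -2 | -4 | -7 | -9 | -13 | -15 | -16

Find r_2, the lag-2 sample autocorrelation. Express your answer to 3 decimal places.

0.402

Mean ȳ = (6 + 1 − 1 − 2 − 4 − 7 − 9 − 13 − 15 − 16)/10 = -6.0000
Numerator Σ_{t=1}^{8}(y_t−ȳ)(y_{t+2}−ȳ) = 192.0000
Denominator Σ(y_t−ȳ)² = 478.0000
r_2 = 192.0000 / 478.0000 = 0.402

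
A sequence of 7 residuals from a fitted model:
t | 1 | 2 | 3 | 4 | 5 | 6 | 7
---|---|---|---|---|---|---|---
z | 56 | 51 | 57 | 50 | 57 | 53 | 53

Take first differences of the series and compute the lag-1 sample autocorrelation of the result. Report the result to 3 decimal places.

-0.854

First differences Δz: -5, 6, -7, 7, -4, 0
Mean of differences = -0.5000
Numerator Σ(Δz_t−Δz̄)(Δz_{t+1}−Δz̄) = -148.2500
Denominator Σ(Δz_t−Δz̄)² = 173.5000
r_1(Δz) = -148.2500 / 173.5000 = -0.854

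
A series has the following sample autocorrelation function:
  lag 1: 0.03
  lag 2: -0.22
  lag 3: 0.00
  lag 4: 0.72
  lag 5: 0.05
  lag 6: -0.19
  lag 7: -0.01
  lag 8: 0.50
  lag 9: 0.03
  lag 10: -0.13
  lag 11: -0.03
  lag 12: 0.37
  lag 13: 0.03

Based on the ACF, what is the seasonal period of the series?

4

The largest autocorrelation is r_4 = 0.72, with weaker echoes at lags 8 (0.50) and 12 (0.37); the remaining lags stay at or below 0.05.
The dominant spike at lag 4 indicates a seasonal period of 4.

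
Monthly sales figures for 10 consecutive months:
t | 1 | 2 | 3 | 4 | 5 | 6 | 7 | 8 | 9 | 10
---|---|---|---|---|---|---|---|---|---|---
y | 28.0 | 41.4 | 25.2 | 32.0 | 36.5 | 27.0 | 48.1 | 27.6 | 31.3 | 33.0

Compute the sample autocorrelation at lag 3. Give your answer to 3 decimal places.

0.123

Mean ȳ = (28.0 + 41.4 + 25.2 + 32.0 + 36.5 + 27.0 + 48.1 + 27.6 + 31.3 + 33.0)/10 = 33.0100
Σ(y_t−ȳ)(y_{t+3}−ȳ) = (5.0601) + (29.2811) + (46.9381) + (-15.2409) + (-18.8809) + (10.2771) + (-0.1509) = 57.2837
Denominator Σ(y_t−ȳ)² = 465.7090
r_3 = 57.2837 / 465.7090 = 0.123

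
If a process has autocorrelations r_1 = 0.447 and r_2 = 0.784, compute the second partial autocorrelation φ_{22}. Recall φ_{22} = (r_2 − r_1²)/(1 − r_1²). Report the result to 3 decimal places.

φ_{22} = (r_2 − r_1²) / (1 − r_1²)
r_1² = (0.447)² = 0.199809
Numerator = 0.784 − 0.1998 = 0.5842; denominator = 1 − 0.1998 = 0.8002
φ_{22} = 0.5842 / 0.8002 = 0.730

0.730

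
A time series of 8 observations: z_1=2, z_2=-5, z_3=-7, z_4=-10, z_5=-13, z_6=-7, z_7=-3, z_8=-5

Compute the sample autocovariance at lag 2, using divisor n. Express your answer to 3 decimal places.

-2.875

Mean z̄ = (2 − 5 − 7 − 10 − 13 − 7 − 3 − 5)/8 = -6.0000
Deviations: 8.0000, 1.0000, -1.0000, -4.0000, -7.0000, -1.0000, 3.0000, 1.0000
Σ_{t=1}^{6}(z_t−z̄)(z_{t+2}−z̄) = -23.0000
γ_2 = -23.0000 / 8 = -2.875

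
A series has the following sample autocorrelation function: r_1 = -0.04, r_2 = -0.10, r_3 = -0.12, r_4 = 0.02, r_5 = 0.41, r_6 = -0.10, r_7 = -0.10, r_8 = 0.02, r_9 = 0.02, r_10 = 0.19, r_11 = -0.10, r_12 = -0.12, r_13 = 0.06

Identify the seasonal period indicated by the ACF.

The largest autocorrelation is r_5 = 0.41, with a weaker echo at lag 10 (0.19); the remaining lags stay at or below 0.06.
The dominant spike at lag 5 indicates a seasonal period of 5.

5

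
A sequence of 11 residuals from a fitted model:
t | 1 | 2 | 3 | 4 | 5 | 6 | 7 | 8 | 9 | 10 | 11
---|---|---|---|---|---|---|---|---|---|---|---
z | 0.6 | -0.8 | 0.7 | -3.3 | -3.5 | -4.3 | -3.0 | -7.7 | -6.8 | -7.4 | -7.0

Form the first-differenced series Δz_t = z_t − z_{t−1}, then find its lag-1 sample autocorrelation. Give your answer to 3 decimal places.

First differences Δz: -1.4, 1.5, -4.0, -0.2, -0.8, 1.3, -4.7, 0.9, -0.6, 0.4
Mean of differences = -0.7600
Numerator Σ(Δz_t−Δz̄)(Δz_{t+1}−Δz̄) = -24.8936
Denominator Σ(Δz_t−Δz̄)² = 40.2240
r_1(Δz) = -24.8936 / 40.2240 = -0.619

-0.619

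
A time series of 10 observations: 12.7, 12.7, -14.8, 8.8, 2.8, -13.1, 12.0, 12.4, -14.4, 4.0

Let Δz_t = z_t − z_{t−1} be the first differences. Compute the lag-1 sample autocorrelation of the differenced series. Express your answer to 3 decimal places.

-0.492

First differences Δz: 0.0, -27.5, 23.6, -6.0, -15.9, 25.1, 0.4, -26.8, 18.4
Mean of differences = -0.9667
Numerator Σ(Δz_t−Δz̄)(Δz_{t+1}−Δz̄) = -1615.2211
Denominator Σ(Δz_t−Δz̄)² = 3280.5800
r_1(Δz) = -1615.2211 / 3280.5800 = -0.492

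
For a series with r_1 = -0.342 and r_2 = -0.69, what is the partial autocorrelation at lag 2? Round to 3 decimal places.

φ_{22} = (r_2 − r_1²) / (1 − r_1²)
r_1² = (-0.342)² = 0.116964
Numerator = -0.69 − 0.1170 = -0.8070; denominator = 1 − 0.1170 = 0.8830
φ_{22} = -0.8070 / 0.8830 = -0.914

-0.914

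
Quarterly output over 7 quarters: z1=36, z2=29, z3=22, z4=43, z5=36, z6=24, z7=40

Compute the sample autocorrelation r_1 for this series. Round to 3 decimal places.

-0.363

Mean z̄ = (36 + 29 + 22 + 43 + 36 + 24 + 40)/7 = 32.8571
Deviations from mean: 3.1429, -3.8571, -10.8571, 10.1429, 3.1429, -8.8571, 7.1429
Numerator Σ_{t=1}^{6}(z_t−z̄)(z_{t+1}−z̄) = -139.5918
Denominator Σ(z_t−z̄)² = 384.8571
r_1 = -139.5918 / 384.8571 = -0.363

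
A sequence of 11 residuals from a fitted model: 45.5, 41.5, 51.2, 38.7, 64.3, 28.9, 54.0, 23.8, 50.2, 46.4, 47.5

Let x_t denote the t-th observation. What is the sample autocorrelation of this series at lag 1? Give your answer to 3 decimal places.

-0.724

Mean x̄ = (45.5 + 41.5 + 51.2 + 38.7 + 64.3 + 28.9 + 54.0 + 23.8 + 50.2 + 46.4 + 47.5)/11 = 44.7273
Numerator Σ_{t=1}^{10}(x_t−x̄)(x_{t+1}−x̄) = -931.7007
Denominator Σ(x_t−x̄)² = 1287.2018
r_1 = -931.7007 / 1287.2018 = -0.724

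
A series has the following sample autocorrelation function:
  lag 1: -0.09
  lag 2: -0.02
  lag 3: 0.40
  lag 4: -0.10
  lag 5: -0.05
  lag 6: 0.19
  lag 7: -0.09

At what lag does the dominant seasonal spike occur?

3

The largest autocorrelation is r_3 = 0.40, with a weaker echo at lag 6 (0.19); the remaining lags stay at or below -0.02.
The dominant spike at lag 3 indicates a seasonal period of 3.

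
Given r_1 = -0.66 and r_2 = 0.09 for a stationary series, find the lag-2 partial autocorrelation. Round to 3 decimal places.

φ_{22} = (r_2 − r_1²) / (1 − r_1²)
r_1² = (-0.66)² = 0.4356
Numerator = 0.09 − 0.4356 = -0.3456; denominator = 1 − 0.4356 = 0.5644
φ_{22} = -0.3456 / 0.5644 = -0.612

-0.612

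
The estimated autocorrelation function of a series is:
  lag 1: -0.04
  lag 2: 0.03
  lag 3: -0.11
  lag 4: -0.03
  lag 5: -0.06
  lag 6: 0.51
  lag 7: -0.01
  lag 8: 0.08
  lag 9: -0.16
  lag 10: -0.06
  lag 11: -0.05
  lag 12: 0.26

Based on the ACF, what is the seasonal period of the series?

6

The largest autocorrelation is r_6 = 0.51, with a weaker echo at lag 12 (0.26); the remaining lags stay at or below 0.08.
The dominant spike at lag 6 indicates a seasonal period of 6.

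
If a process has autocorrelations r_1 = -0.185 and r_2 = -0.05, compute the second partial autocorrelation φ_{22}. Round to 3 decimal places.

-0.087

φ_{22} = (r_2 − r_1²) / (1 − r_1²)
r_1² = (-0.185)² = 0.034225
Numerator = -0.05 − 0.0342 = -0.0842; denominator = 1 − 0.0342 = 0.9658
φ_{22} = -0.0842 / 0.9658 = -0.087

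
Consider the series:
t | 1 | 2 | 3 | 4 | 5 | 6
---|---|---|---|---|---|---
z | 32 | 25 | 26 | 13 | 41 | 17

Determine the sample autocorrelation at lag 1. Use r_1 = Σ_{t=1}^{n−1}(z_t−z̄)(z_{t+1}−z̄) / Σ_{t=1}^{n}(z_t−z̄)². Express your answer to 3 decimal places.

-0.657

Mean z̄ = (32 + 25 + 26 + 13 + 41 + 17)/6 = 25.6667
Deviations from mean: 6.3333, -0.6667, 0.3333, -12.6667, 15.3333, -8.6667
Σ(z_t−z̄)(z_{t+1}−z̄) = (-4.2222) + (-0.2222) + (-4.2222) + (-194.2222) + (-132.8889) = -335.7778
Denominator Σ(z_t−z̄)² = 511.3333
r_1 = -335.7778 / 511.3333 = -0.657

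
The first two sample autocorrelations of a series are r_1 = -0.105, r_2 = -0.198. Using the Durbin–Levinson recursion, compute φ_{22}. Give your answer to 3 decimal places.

-0.211

φ_{22} = (r_2 − r_1²) / (1 − r_1²)
r_1² = (-0.105)² = 0.011025
Numerator = -0.198 − 0.0110 = -0.2090; denominator = 1 − 0.0110 = 0.9890
φ_{22} = -0.2090 / 0.9890 = -0.211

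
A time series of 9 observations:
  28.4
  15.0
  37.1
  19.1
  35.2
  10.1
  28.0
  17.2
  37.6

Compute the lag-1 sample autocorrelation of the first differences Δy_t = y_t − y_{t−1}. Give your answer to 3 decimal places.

-0.828

First differences Δy: -13.4, 22.1, -18.0, 16.1, -25.1, 17.9, -10.8, 20.4
Mean of differences = 1.1500
Numerator Σ(Δy_t−Δȳ)(Δy_{t+1}−Δȳ) = -2254.6325
Denominator Σ(Δy_t−Δȳ)² = 2723.8200
r_1(Δy) = -2254.6325 / 2723.8200 = -0.828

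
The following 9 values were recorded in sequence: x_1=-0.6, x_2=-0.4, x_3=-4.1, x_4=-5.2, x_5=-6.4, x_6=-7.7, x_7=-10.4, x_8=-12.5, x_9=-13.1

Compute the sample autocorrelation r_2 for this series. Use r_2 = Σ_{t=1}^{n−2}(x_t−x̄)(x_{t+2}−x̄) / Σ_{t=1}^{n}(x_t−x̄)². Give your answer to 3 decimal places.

Mean x̄ = (-0.6 − 0.4 − 4.1 − 5.2 − 6.4 − 7.7 − 10.4 − 12.5 − 13.1)/9 = -6.7111
Numerator Σ_{t=1}^{7}(x_t−x̄)(x_{t+2}−x̄) = 52.9564
Denominator Σ(x_t−x̄)² = 175.2889
r_2 = 52.9564 / 175.2889 = 0.302

0.302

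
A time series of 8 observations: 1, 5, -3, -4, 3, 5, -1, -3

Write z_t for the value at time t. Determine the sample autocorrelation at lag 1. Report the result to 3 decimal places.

0.010

Mean z̄ = (1 + 5 − 3 − 4 + 3 + 5 − 1 − 3)/8 = 0.3750
Deviations from mean: 0.6250, 4.6250, -3.3750, -4.3750, 2.6250, 4.6250, -1.3750, -3.3750
Numerator Σ_{t=1}^{7}(z_t−z̄)(z_{t+1}−z̄) = 0.9844
Denominator Σ(z_t−z̄)² = 93.8750
r_1 = 0.9844 / 93.8750 = 0.010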